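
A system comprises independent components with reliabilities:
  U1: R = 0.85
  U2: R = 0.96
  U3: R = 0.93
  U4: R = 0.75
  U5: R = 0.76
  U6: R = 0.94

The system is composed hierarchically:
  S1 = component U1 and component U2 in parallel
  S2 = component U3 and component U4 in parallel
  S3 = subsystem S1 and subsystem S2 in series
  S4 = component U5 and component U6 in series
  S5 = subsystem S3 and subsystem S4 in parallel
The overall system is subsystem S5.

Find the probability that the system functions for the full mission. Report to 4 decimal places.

0.9933

Parallel (U1 and U2): 1 − (1 − 0.850000)(1 − 0.960000) = 0.994000
Parallel (U3 and U4): 1 − (1 − 0.930000)(1 − 0.750000) = 0.982500
Series ([0.994000] and [0.982500]): 0.994000 × 0.982500 = 0.976605
Series (U5 and U6): 0.760000 × 0.940000 = 0.714400
Parallel ([0.976605] and [0.714400]): 1 − (1 − 0.976605)(1 − 0.714400) = 0.9933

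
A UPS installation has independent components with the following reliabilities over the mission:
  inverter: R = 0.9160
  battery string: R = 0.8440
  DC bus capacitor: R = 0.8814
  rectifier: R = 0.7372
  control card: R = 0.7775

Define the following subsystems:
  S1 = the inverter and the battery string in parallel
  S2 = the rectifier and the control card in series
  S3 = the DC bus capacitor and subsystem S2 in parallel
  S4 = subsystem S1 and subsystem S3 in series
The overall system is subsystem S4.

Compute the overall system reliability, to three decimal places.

0.937

Parallel (inverter and battery string): 1 − (1 − 0.91600)(1 − 0.84400) = 0.98690
Series (rectifier and control card): 0.73720 × 0.77750 = 0.57317
Parallel (DC bus capacitor and [0.57317]): 1 − (1 − 0.88140)(1 − 0.57317) = 0.94938
Series ([0.98690] and [0.94938]): 0.98690 × 0.94938 = 0.937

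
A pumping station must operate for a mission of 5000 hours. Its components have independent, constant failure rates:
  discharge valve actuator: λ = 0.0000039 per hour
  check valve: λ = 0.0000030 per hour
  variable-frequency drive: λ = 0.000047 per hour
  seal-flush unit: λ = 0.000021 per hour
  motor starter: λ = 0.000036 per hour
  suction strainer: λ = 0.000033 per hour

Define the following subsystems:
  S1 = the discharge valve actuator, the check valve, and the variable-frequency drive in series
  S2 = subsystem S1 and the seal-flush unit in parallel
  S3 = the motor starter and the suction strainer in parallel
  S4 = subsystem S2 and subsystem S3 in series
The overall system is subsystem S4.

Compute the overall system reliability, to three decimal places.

0.952

R(discharge valve actuator) = exp(−0.0000039 × 5000) = 0.98069
R(check valve) = exp(−0.0000030 × 5000) = 0.98511
R(variable-frequency drive) = exp(−0.000047 × 5000) = 0.79057
R(seal-flush unit) = exp(−0.000021 × 5000) = 0.90032
R(motor starter) = exp(−0.000036 × 5000) = 0.83527
R(suction strainer) = exp(−0.000033 × 5000) = 0.84789
Series (discharge valve actuator, check valve, and variable-frequency drive): 0.98069 × 0.98511 × 0.79057 = 0.76376
Parallel ([0.76376] and seal-flush unit): 1 − (1 − 0.76376)(1 − 0.90032) = 0.97645
Parallel (motor starter and suction strainer): 1 − (1 − 0.83527)(1 − 0.84789) = 0.97494
Series ([0.97645] and [0.97494]): 0.97645 × 0.97494 = 0.952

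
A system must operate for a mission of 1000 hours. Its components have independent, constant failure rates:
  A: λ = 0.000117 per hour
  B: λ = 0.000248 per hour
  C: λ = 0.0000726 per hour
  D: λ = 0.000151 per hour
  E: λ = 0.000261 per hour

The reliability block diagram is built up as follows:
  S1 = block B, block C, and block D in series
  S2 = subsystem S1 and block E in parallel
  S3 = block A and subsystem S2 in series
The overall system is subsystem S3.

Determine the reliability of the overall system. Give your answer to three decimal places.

0.813

R(A) = exp(−0.000117 × 1000) = 0.88959
R(B) = exp(−0.000248 × 1000) = 0.78036
R(C) = exp(−0.0000726 × 1000) = 0.92997
R(D) = exp(−0.000151 × 1000) = 0.85985
R(E) = exp(−0.000261 × 1000) = 0.77028
Series (B, C, and D): 0.78036 × 0.92997 × 0.85985 = 0.62400
Parallel ([0.62400] and E): 1 − (1 − 0.62400)(1 − 0.77028) = 0.91363
Series (A and [0.91363]): 0.88959 × 0.91363 = 0.813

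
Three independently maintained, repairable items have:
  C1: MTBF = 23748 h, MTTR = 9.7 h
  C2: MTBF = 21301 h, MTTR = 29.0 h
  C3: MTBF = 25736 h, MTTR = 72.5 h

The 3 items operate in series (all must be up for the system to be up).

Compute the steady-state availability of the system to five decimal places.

A(C1) = MTBF/(MTBF+MTTR) = 23748/(23748+9.7) = 0.999592
A(C2) = MTBF/(MTBF+MTTR) = 21301/(21301+29.0) = 0.998640
A(C3) = MTBF/(MTBF+MTTR) = 25736/(25736+72.5) = 0.997191
Series availability: 0.999592 × 0.998640 × 0.997191 = 0.99543

0.99543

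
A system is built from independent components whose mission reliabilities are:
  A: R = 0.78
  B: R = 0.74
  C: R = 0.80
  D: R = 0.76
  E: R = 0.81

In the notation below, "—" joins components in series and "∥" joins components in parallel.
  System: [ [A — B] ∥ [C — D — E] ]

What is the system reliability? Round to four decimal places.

Series (A and B): 0.780000 × 0.740000 = 0.577200
Series (C, D, and E): 0.800000 × 0.760000 × 0.810000 = 0.492480
Parallel ([0.577200] and [0.492480]): 1 − (1 − 0.577200)(1 − 0.492480) = 0.7854

0.7854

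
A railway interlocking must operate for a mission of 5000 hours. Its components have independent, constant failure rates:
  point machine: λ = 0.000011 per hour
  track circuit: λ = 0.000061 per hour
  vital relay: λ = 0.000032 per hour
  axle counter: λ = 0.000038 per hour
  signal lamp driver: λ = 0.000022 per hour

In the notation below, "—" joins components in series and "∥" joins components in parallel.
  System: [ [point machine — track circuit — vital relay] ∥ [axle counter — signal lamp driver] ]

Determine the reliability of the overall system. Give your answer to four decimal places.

R(point machine) = exp(−0.000011 × 5000) = 0.946485
R(track circuit) = exp(−0.000061 × 5000) = 0.737123
R(vital relay) = exp(−0.000032 × 5000) = 0.852144
R(axle counter) = exp(−0.000038 × 5000) = 0.826959
R(signal lamp driver) = exp(−0.000022 × 5000) = 0.895834
Series (point machine, track circuit, and vital relay): 0.946485 × 0.737123 × 0.852144 = 0.594520
Series (axle counter and signal lamp driver): 0.826959 × 0.895834 = 0.740818
Parallel ([0.594520] and [0.740818]): 1 − (1 − 0.594520)(1 − 0.740818) = 0.8949

0.8949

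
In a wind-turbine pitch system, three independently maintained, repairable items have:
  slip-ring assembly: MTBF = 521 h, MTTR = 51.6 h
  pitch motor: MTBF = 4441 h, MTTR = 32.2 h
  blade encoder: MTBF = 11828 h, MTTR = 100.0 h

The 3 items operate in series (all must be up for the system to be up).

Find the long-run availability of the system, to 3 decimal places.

0.896

A(slip-ring assembly) = MTBF/(MTBF+MTTR) = 521/(521+51.6) = 0.909885
A(pitch motor) = MTBF/(MTBF+MTTR) = 4441/(4441+32.2) = 0.992802
A(blade encoder) = MTBF/(MTBF+MTTR) = 11828/(11828+100.0) = 0.991616
Series availability: 0.909885 × 0.992802 × 0.991616 = 0.896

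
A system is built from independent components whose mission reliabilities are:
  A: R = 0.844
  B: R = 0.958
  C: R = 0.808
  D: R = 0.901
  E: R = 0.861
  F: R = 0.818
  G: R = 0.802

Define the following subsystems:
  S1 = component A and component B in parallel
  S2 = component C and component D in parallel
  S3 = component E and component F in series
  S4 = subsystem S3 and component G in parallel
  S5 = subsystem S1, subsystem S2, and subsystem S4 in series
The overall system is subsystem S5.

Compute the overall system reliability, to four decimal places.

0.9175

Parallel (A and B): 1 − (1 − 0.844000)(1 − 0.958000) = 0.993448
Parallel (C and D): 1 − (1 − 0.808000)(1 − 0.901000) = 0.980992
Series (E and F): 0.861000 × 0.818000 = 0.704298
Parallel ([0.704298] and G): 1 − (1 − 0.704298)(1 − 0.802000) = 0.941451
Series ([0.993448], [0.980992], and [0.941451]): 0.993448 × 0.980992 × 0.941451 = 0.9175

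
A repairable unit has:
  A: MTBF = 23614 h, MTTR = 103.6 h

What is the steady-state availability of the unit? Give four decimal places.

A(A) = MTBF/(MTBF+MTTR) = 23614/(23614+103.6) = 0.9956

0.9956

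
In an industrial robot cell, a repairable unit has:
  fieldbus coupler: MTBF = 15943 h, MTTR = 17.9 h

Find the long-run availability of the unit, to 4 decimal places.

0.9989

A(fieldbus coupler) = MTBF/(MTBF+MTTR) = 15943/(15943+17.9) = 0.9989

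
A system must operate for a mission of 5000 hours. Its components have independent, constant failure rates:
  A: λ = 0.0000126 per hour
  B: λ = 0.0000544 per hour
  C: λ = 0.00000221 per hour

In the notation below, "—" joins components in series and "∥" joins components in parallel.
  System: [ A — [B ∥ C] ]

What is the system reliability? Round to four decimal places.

0.9365

R(A) = exp(−0.0000126 × 5000) = 0.938943
R(B) = exp(−0.0000544 × 5000) = 0.761854
R(C) = exp(−0.00000221 × 5000) = 0.989011
Parallel (B and C): 1 − (1 − 0.761854)(1 − 0.989011) = 0.997383
Series (A and [0.997383]): 0.938943 × 0.997383 = 0.9365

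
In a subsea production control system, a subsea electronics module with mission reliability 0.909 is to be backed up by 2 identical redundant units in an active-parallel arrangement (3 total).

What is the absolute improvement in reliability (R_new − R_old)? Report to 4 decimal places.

0.0902

R_before = 0.909
R_after = 1 − (1 − 0.909)^3 = 0.9992
ΔR = 0.9992 − 0.909 = 0.0902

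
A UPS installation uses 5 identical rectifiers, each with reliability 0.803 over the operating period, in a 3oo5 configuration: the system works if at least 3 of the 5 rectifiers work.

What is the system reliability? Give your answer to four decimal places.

R = Σ_{i=3}^{5} C(5,i) p^i (1−p)^{5−i} with p = 0.803
C(5,3)·0.803^3·0.197^2 = 0.200946
C(5,4)·0.803^4·0.197^1 = 0.409542
C(5,5)·0.803^5·0.197^0 = 0.333870
Sum = 0.9444

0.9444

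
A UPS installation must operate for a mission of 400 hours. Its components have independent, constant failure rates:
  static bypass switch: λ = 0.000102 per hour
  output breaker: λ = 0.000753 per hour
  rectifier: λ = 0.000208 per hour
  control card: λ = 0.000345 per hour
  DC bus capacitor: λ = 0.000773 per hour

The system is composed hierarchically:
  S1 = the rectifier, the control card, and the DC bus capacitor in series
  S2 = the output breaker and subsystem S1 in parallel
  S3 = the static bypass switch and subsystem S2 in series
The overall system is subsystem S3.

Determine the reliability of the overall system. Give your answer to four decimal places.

R(static bypass switch) = exp(−0.000102 × 400) = 0.960021
R(output breaker) = exp(−0.000753 × 400) = 0.739930
R(rectifier) = exp(−0.000208 × 400) = 0.920167
R(control card) = exp(−0.000345 × 400) = 0.871099
R(DC bus capacitor) = exp(−0.000773 × 400) = 0.734034
Series (rectifier, control card, and DC bus capacitor): 0.920167 × 0.871099 × 0.734034 = 0.588370
Parallel (output breaker and [0.588370]): 1 − (1 − 0.739930)(1 − 0.588370) = 0.892947
Series (static bypass switch and [0.892947]): 0.960021 × 0.892947 = 0.8572

0.8572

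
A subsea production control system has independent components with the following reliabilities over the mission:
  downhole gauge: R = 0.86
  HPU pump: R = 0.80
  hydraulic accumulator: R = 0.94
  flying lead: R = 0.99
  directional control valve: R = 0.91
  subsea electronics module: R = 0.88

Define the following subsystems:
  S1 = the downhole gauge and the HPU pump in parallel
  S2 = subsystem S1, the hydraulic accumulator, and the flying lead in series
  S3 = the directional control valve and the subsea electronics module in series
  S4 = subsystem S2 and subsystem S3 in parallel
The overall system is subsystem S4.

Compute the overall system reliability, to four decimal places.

Parallel (downhole gauge and HPU pump): 1 − (1 − 0.860000)(1 − 0.800000) = 0.972000
Series ([0.972000], hydraulic accumulator, and flying lead): 0.972000 × 0.940000 × 0.990000 = 0.904543
Series (directional control valve and subsea electronics module): 0.910000 × 0.880000 = 0.800800
Parallel ([0.904543] and [0.800800]): 1 − (1 − 0.904543)(1 − 0.800800) = 0.9810

0.9810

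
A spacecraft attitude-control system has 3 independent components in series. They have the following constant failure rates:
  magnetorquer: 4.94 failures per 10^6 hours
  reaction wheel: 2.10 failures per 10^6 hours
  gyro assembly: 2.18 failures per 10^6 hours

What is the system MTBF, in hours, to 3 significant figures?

Series of exponential components: λ_sys = Σ λ_i
λ_sys = 0.00000494 + 0.00000210 + 0.00000218 = 9.2200e-06 /h
MTBF = 1 / λ_sys = 108000 h

108000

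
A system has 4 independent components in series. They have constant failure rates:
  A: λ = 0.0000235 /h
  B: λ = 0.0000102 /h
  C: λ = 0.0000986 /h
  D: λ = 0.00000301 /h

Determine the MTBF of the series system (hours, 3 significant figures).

Series of exponential components: λ_sys = Σ λ_i
λ_sys = 0.0000235 + 0.0000102 + 0.0000986 + 0.00000301 = 1.3531e-04 /h
MTBF = 1 / λ_sys = 7390 h

7390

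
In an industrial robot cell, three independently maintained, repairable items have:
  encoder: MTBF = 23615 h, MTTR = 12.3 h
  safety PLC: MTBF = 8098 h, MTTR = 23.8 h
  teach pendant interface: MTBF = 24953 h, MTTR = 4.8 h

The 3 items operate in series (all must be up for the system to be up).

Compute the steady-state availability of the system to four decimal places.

A(encoder) = MTBF/(MTBF+MTTR) = 23615/(23615+12.3) = 0.999479
A(safety PLC) = MTBF/(MTBF+MTTR) = 8098/(8098+23.8) = 0.997070
A(teach pendant interface) = MTBF/(MTBF+MTTR) = 24953/(24953+4.8) = 0.999808
Series availability: 0.999479 × 0.997070 × 0.999808 = 0.9964

0.9964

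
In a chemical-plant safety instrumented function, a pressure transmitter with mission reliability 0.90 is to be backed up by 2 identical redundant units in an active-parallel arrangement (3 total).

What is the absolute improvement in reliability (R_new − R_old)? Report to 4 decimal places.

0.0990

R_before = 0.90
R_after = 1 − (1 − 0.90)^3 = 0.9990
ΔR = 0.9990 − 0.90 = 0.0990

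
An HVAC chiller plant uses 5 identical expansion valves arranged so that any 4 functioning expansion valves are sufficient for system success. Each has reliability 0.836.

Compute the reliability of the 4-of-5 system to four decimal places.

0.8089

R = Σ_{i=4}^{5} C(5,i) p^i (1−p)^{5−i} with p = 0.836
C(5,4)·0.836^4·0.164^1 = 0.400534
C(5,5)·0.836^5·0.164^0 = 0.408349
Sum = 0.8089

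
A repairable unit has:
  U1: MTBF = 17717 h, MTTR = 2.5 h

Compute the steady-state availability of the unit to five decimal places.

0.99986

A(U1) = MTBF/(MTBF+MTTR) = 17717/(17717+2.5) = 0.99986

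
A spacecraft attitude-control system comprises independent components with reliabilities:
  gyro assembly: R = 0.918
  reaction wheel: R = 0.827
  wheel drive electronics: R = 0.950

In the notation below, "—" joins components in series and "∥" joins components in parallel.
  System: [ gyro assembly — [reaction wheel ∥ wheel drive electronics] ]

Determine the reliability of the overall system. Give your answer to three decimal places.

Parallel (reaction wheel and wheel drive electronics): 1 − (1 − 0.82700)(1 − 0.95000) = 0.99135
Series (gyro assembly and [0.99135]): 0.91800 × 0.99135 = 0.910

0.910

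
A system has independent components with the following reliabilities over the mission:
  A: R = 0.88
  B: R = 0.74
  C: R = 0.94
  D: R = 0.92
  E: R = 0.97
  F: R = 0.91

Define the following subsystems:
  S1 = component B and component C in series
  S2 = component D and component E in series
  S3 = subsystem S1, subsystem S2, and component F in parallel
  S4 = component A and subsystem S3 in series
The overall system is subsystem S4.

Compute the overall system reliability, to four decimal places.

0.8774

Series (B and C): 0.740000 × 0.940000 = 0.695600
Series (D and E): 0.920000 × 0.970000 = 0.892400
Parallel ([0.695600], [0.892400], and F): 1 − (1 − 0.695600)(1 − 0.892400)(1 − 0.910000) = 0.997052
Series (A and [0.997052]): 0.880000 × 0.997052 = 0.8774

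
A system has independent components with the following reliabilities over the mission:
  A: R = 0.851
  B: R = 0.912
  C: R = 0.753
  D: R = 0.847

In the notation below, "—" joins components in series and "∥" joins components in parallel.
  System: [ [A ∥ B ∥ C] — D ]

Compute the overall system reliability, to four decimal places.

0.8443

Parallel (A, B, and C): 1 − (1 − 0.851000)(1 − 0.912000)(1 − 0.753000) = 0.996761
Series ([0.996761] and D): 0.996761 × 0.847000 = 0.8443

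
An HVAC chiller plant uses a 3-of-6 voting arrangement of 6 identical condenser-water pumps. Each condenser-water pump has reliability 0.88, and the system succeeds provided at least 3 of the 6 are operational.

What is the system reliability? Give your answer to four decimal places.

R = Σ_{i=3}^{6} C(6,i) p^i (1−p)^{6−i} with p = 0.88
C(6,3)·0.88^3·0.12^3 = 0.023552
C(6,4)·0.88^4·0.12^2 = 0.129534
C(6,5)·0.88^5·0.12^1 = 0.379967
C(6,6)·0.88^6·0.12^0 = 0.464404
Sum = 0.9975

0.9975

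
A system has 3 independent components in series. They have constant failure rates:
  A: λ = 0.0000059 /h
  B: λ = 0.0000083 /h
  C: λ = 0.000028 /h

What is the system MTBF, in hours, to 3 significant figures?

Series of exponential components: λ_sys = Σ λ_i
λ_sys = 0.0000059 + 0.0000083 + 0.000028 = 4.2200e-05 /h
MTBF = 1 / λ_sys = 23700 h

23700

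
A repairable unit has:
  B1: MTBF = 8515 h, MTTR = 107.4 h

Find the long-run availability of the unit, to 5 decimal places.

A(B1) = MTBF/(MTBF+MTTR) = 8515/(8515+107.4) = 0.98754

0.98754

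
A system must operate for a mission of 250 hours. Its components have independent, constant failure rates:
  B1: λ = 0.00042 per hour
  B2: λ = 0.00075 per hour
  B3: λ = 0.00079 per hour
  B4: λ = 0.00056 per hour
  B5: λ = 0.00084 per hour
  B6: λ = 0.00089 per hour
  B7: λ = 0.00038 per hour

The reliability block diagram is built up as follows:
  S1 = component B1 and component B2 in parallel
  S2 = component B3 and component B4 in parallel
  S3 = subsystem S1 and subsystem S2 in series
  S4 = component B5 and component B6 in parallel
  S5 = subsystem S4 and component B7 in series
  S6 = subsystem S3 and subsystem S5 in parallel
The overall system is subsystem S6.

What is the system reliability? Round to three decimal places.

0.995

R(B1) = exp(−0.00042 × 250) = 0.90032
R(B2) = exp(−0.00075 × 250) = 0.82903
R(B3) = exp(−0.00079 × 250) = 0.82078
R(B4) = exp(−0.00056 × 250) = 0.86936
R(B5) = exp(−0.00084 × 250) = 0.81058
R(B6) = exp(−0.00089 × 250) = 0.80052
R(B7) = exp(−0.00038 × 250) = 0.90937
Parallel (B1 and B2): 1 − (1 − 0.90032)(1 − 0.82903) = 0.98296
Parallel (B3 and B4): 1 − (1 − 0.82078)(1 − 0.86936) = 0.97659
Series ([0.98296] and [0.97659]): 0.98296 × 0.97659 = 0.95995
Parallel (B5 and B6): 1 − (1 − 0.81058)(1 − 0.80052) = 0.96221
Series ([0.96221] and B7): 0.96221 × 0.90937 = 0.87500
Parallel ([0.95995] and [0.87500]): 1 − (1 − 0.95995)(1 − 0.87500) = 0.995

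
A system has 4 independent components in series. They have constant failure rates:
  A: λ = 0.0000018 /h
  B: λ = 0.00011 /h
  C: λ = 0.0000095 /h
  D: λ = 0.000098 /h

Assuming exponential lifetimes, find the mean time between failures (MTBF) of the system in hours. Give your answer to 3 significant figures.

4560

Series of exponential components: λ_sys = Σ λ_i
λ_sys = 0.0000018 + 0.00011 + 0.0000095 + 0.000098 = 2.1930e-04 /h
MTBF = 1 / λ_sys = 4560 h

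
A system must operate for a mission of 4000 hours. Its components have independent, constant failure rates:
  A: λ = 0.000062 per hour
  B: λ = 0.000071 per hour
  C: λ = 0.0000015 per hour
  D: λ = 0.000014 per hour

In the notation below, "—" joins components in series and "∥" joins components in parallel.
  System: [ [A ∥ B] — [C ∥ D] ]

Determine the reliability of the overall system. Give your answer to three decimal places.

0.945

R(A) = exp(−0.000062 × 4000) = 0.78036
R(B) = exp(−0.000071 × 4000) = 0.75277
R(C) = exp(−0.0000015 × 4000) = 0.99402
R(D) = exp(−0.000014 × 4000) = 0.94554
Parallel (A and B): 1 − (1 − 0.78036)(1 − 0.75277) = 0.94570
Parallel (C and D): 1 − (1 − 0.99402)(1 − 0.94554) = 0.99967
Series ([0.94570] and [0.99967]): 0.94570 × 0.99967 = 0.945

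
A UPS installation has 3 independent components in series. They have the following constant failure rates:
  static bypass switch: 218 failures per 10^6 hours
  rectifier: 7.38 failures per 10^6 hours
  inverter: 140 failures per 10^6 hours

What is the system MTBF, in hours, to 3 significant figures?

Series of exponential components: λ_sys = Σ λ_i
λ_sys = 0.000218 + 0.00000738 + 0.000140 = 3.6538e-04 /h
MTBF = 1 / λ_sys = 2740 h

2740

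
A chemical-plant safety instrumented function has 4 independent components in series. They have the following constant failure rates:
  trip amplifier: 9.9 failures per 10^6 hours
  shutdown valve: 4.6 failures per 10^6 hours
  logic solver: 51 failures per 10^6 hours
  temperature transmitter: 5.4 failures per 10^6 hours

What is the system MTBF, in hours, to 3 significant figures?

Series of exponential components: λ_sys = Σ λ_i
λ_sys = 0.0000099 + 0.0000046 + 0.000051 + 0.0000054 = 7.0900e-05 /h
MTBF = 1 / λ_sys = 14100 h

14100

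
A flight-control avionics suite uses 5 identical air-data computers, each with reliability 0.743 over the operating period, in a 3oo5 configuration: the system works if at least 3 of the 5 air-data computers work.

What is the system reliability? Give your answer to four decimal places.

R = Σ_{i=3}^{5} C(5,i) p^i (1−p)^{5−i} with p = 0.743
C(5,3)·0.743^3·0.257^2 = 0.270915
C(5,4)·0.743^4·0.257^1 = 0.391614
C(5,5)·0.743^5·0.257^0 = 0.226435
Sum = 0.8890

0.8890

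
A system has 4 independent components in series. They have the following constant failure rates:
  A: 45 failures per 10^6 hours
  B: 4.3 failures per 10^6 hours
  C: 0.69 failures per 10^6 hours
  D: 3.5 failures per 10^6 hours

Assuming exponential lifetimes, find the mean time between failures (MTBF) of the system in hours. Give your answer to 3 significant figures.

18700

Series of exponential components: λ_sys = Σ λ_i
λ_sys = 0.000045 + 0.0000043 + 0.00000069 + 0.0000035 = 5.3490e-05 /h
MTBF = 1 / λ_sys = 18700 h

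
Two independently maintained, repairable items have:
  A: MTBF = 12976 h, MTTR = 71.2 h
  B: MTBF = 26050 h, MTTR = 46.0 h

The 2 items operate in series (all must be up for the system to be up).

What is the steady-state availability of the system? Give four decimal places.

A(A) = MTBF/(MTBF+MTTR) = 12976/(12976+71.2) = 0.994543
A(B) = MTBF/(MTBF+MTTR) = 26050/(26050+46.0) = 0.998237
Series availability: 0.994543 × 0.998237 = 0.9928

0.9928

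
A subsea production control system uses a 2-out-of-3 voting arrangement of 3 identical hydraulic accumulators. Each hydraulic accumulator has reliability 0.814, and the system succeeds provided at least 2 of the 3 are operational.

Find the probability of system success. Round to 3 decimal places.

R = Σ_{i=2}^{3} C(3,i) p^i (1−p)^{3−i} with p = 0.814
C(3,2)·0.814^2·0.186^1 = 0.36973
C(3,3)·0.814^3·0.186^0 = 0.53935
Sum = 0.909

0.909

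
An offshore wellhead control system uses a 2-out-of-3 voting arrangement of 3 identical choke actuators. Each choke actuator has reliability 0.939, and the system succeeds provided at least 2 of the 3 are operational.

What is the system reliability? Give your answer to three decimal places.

R = Σ_{i=2}^{3} C(3,i) p^i (1−p)^{3−i} with p = 0.939
C(3,2)·0.939^2·0.061^1 = 0.16135
C(3,3)·0.939^3·0.061^0 = 0.82794
Sum = 0.989

0.989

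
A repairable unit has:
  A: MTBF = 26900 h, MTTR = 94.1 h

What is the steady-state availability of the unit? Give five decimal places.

A(A) = MTBF/(MTBF+MTTR) = 26900/(26900+94.1) = 0.99651

0.99651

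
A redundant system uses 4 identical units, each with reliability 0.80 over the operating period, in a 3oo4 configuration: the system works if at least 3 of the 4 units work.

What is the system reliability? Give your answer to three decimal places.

R = Σ_{i=3}^{4} C(4,i) p^i (1−p)^{4−i} with p = 0.80
C(4,3)·0.80^3·0.20^1 = 0.40960
C(4,4)·0.80^4·0.20^0 = 0.40960
Sum = 0.819

0.819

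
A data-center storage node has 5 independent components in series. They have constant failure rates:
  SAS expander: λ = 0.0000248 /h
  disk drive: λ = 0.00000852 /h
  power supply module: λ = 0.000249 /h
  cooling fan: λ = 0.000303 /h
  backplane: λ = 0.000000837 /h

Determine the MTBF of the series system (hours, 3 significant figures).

Series of exponential components: λ_sys = Σ λ_i
λ_sys = 0.0000248 + 0.00000852 + 0.000249 + 0.000303 + 0.000000837 = 5.8616e-04 /h
MTBF = 1 / λ_sys = 1710 h

1710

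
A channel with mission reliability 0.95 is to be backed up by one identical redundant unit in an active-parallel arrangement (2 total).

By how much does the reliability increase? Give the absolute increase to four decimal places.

0.0475

R_before = 0.95
R_after = 1 − (1 − 0.95)^2 = 0.9975
ΔR = 0.9975 − 0.95 = 0.0475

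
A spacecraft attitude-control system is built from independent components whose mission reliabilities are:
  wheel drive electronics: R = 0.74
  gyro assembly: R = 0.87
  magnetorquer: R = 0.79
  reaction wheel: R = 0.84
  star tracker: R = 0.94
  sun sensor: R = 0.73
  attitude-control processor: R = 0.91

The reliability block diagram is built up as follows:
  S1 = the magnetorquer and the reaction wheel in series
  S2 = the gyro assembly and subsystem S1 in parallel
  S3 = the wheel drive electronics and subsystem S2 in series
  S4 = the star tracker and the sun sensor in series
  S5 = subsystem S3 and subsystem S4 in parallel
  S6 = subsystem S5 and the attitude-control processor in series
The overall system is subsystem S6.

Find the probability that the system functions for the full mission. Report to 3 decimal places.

Series (magnetorquer and reaction wheel): 0.79000 × 0.84000 = 0.66360
Parallel (gyro assembly and [0.66360]): 1 − (1 − 0.87000)(1 − 0.66360) = 0.95627
Series (wheel drive electronics and [0.95627]): 0.74000 × 0.95627 = 0.70764
Series (star tracker and sun sensor): 0.94000 × 0.73000 = 0.68620
Parallel ([0.70764] and [0.68620]): 1 − (1 − 0.70764)(1 − 0.68620) = 0.90826
Series ([0.90826] and attitude-control processor): 0.90826 × 0.91000 = 0.827

0.827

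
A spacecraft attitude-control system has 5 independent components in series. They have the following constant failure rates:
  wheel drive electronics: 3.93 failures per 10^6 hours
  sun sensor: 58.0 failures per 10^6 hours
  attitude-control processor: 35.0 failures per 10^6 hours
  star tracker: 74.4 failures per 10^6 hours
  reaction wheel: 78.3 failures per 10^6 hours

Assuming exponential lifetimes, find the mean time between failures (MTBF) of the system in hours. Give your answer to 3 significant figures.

4010

Series of exponential components: λ_sys = Σ λ_i
λ_sys = 0.00000393 + 0.0000580 + 0.0000350 + 0.0000744 + 0.0000783 = 2.4963e-04 /h
MTBF = 1 / λ_sys = 4010 h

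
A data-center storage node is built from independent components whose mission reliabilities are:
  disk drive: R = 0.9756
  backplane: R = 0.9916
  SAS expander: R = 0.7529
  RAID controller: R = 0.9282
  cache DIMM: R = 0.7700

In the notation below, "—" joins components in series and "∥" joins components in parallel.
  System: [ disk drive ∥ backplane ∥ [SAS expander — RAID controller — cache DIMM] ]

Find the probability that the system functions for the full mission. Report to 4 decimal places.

Series (SAS expander, RAID controller, and cache DIMM): 0.752900 × 0.928200 × 0.770000 = 0.538108
Parallel (disk drive, backplane, and [0.538108]): 1 − (1 − 0.975600)(1 − 0.991600)(1 − 0.538108) = 0.9999

0.9999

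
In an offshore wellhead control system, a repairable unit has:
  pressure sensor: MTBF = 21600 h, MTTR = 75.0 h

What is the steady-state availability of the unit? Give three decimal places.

A(pressure sensor) = MTBF/(MTBF+MTTR) = 21600/(21600+75.0) = 0.997

0.997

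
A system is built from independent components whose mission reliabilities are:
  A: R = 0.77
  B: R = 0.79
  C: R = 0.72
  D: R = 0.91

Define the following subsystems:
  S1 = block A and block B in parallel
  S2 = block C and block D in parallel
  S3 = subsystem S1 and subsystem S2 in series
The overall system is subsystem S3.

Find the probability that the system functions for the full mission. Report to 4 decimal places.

Parallel (A and B): 1 − (1 − 0.770000)(1 − 0.790000) = 0.951700
Parallel (C and D): 1 − (1 − 0.720000)(1 − 0.910000) = 0.974800
Series ([0.951700] and [0.974800]): 0.951700 × 0.974800 = 0.9277

0.9277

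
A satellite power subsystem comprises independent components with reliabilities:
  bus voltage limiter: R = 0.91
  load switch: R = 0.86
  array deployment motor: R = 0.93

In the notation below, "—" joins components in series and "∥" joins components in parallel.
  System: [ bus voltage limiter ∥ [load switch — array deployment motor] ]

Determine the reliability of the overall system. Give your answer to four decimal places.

0.9820

Series (load switch and array deployment motor): 0.860000 × 0.930000 = 0.799800
Parallel (bus voltage limiter and [0.799800]): 1 − (1 − 0.910000)(1 − 0.799800) = 0.9820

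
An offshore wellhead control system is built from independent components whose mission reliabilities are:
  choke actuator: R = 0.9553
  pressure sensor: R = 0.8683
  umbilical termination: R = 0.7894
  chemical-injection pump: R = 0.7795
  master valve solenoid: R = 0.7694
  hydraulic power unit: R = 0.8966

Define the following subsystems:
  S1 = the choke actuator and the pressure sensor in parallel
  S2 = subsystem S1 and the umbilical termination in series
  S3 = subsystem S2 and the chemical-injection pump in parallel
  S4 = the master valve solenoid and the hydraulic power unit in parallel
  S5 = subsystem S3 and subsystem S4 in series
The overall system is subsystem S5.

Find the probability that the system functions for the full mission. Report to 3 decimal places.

0.930

Parallel (choke actuator and pressure sensor): 1 − (1 − 0.95530)(1 − 0.86830) = 0.99411
Series ([0.99411] and umbilical termination): 0.99411 × 0.78940 = 0.78475
Parallel ([0.78475] and chemical-injection pump): 1 − (1 − 0.78475)(1 − 0.77950) = 0.95254
Parallel (master valve solenoid and hydraulic power unit): 1 − (1 − 0.76940)(1 − 0.89660) = 0.97616
Series ([0.95254] and [0.97616]): 0.95254 × 0.97616 = 0.930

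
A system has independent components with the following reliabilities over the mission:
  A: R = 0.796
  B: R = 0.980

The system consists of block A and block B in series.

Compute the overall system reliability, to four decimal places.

Series (A and B): 0.796000 × 0.980000 = 0.7801

0.7801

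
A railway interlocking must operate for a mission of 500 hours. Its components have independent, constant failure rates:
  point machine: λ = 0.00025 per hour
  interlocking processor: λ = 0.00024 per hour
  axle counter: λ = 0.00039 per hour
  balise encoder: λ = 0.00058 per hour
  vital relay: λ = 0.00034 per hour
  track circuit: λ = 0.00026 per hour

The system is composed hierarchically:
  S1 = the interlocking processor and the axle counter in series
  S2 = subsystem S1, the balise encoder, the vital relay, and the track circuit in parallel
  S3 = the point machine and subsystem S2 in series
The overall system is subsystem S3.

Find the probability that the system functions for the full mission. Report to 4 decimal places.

0.8814

R(point machine) = exp(−0.00025 × 500) = 0.882497
R(interlocking processor) = exp(−0.00024 × 500) = 0.886920
R(axle counter) = exp(−0.00039 × 500) = 0.822835
R(balise encoder) = exp(−0.00058 × 500) = 0.748264
R(vital relay) = exp(−0.00034 × 500) = 0.843665
R(track circuit) = exp(−0.00026 × 500) = 0.878095
Series (interlocking processor and axle counter): 0.886920 × 0.822835 = 0.729789
Parallel ([0.729789], balise encoder, vital relay, and track circuit): 1 − (1 − 0.729789)(1 − 0.748264)(1 − 0.843665)(1 − 0.878095) = 0.998704
Series (point machine and [0.998704]): 0.882497 × 0.998704 = 0.8814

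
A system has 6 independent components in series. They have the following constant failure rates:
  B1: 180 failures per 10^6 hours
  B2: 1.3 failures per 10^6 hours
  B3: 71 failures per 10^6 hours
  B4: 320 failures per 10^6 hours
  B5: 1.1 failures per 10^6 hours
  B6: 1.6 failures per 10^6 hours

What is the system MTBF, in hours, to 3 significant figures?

1740

Series of exponential components: λ_sys = Σ λ_i
λ_sys = 0.00018 + 0.0000013 + 0.000071 + 0.00032 + 0.0000011 + 0.0000016 = 5.7500e-04 /h
MTBF = 1 / λ_sys = 1740 h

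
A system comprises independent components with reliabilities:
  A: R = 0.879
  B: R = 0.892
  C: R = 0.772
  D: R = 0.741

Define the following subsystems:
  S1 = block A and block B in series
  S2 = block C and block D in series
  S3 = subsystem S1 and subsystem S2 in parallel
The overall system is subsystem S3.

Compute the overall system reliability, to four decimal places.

0.9076

Series (A and B): 0.879000 × 0.892000 = 0.784068
Series (C and D): 0.772000 × 0.741000 = 0.572052
Parallel ([0.784068] and [0.572052]): 1 − (1 − 0.784068)(1 − 0.572052) = 0.9076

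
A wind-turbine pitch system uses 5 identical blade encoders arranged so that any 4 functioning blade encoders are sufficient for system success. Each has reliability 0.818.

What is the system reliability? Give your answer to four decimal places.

0.7737

R = Σ_{i=4}^{5} C(5,i) p^i (1−p)^{5−i} with p = 0.818
C(5,4)·0.818^4·0.182^1 = 0.407432
C(5,5)·0.818^5·0.182^0 = 0.366241
Sum = 0.7737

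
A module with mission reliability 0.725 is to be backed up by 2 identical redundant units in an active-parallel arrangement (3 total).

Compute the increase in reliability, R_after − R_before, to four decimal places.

R_before = 0.725
R_after = 1 − (1 − 0.725)^3 = 0.9792
ΔR = 0.9792 − 0.725 = 0.2542

0.2542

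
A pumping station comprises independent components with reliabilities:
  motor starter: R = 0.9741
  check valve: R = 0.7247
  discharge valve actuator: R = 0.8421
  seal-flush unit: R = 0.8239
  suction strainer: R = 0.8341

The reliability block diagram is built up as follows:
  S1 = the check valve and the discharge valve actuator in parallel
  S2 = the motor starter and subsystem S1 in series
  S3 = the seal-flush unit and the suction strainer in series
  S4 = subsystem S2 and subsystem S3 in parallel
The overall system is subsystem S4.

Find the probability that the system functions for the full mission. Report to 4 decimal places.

0.9787

Parallel (check valve and discharge valve actuator): 1 − (1 − 0.724700)(1 − 0.842100) = 0.956530
Series (motor starter and [0.956530]): 0.974100 × 0.956530 = 0.931756
Series (seal-flush unit and suction strainer): 0.823900 × 0.834100 = 0.687215
Parallel ([0.931756] and [0.687215]): 1 − (1 − 0.931756)(1 − 0.687215) = 0.9787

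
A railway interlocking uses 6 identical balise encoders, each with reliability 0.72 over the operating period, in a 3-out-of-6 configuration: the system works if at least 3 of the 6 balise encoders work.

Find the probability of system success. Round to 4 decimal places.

0.9443

R = Σ_{i=3}^{6} C(6,i) p^i (1−p)^{6−i} with p = 0.72
C(6,3)·0.72^3·0.28^3 = 0.163871
C(6,4)·0.72^4·0.28^2 = 0.316037
C(6,5)·0.72^5·0.28^1 = 0.325066
C(6,6)·0.72^6·0.28^0 = 0.139314
Sum = 0.9443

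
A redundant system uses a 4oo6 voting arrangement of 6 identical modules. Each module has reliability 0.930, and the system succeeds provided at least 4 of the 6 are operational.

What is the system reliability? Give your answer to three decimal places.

0.994

R = Σ_{i=4}^{6} C(6,i) p^i (1−p)^{6−i} with p = 0.930
C(6,4)·0.930^4·0.070^2 = 0.05498
C(6,5)·0.930^5·0.070^1 = 0.29219
C(6,6)·0.930^6·0.070^0 = 0.64699
Sum = 0.994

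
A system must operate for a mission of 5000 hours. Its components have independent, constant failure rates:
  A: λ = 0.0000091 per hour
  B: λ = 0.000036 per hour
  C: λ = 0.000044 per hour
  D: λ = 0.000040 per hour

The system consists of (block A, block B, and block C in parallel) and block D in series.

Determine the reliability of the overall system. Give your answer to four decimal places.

0.8175

R(A) = exp(−0.0000091 × 5000) = 0.955520
R(B) = exp(−0.000036 × 5000) = 0.835270
R(C) = exp(−0.000044 × 5000) = 0.802519
R(D) = exp(−0.000040 × 5000) = 0.818731
Parallel (A, B, and C): 1 − (1 − 0.955520)(1 − 0.835270)(1 − 0.802519) = 0.998553
Series ([0.998553] and D): 0.998553 × 0.818731 = 0.8175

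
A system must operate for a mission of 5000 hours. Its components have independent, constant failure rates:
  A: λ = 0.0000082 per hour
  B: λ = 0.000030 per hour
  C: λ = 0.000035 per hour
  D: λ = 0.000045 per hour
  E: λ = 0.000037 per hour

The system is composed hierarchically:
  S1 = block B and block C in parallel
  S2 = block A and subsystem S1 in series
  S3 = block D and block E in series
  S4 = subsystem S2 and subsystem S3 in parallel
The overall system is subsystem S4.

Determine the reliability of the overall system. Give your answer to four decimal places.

R(A) = exp(−0.0000082 × 5000) = 0.959829
R(B) = exp(−0.000030 × 5000) = 0.860708
R(C) = exp(−0.000035 × 5000) = 0.839457
R(D) = exp(−0.000045 × 5000) = 0.798516
R(E) = exp(−0.000037 × 5000) = 0.831104
Parallel (B and C): 1 − (1 − 0.860708)(1 − 0.839457) = 0.977638
Series (A and [0.977638]): 0.959829 × 0.977638 = 0.938365
Series (D and E): 0.798516 × 0.831104 = 0.663650
Parallel ([0.938365] and [0.663650]): 1 − (1 − 0.938365)(1 − 0.663650) = 0.9793

0.9793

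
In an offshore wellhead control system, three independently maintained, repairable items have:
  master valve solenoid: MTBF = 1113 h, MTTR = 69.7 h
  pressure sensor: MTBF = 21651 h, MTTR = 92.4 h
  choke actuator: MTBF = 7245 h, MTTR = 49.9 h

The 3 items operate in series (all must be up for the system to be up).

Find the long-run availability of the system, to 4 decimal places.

0.9307

A(master valve solenoid) = MTBF/(MTBF+MTTR) = 1113/(1113+69.7) = 0.941067
A(pressure sensor) = MTBF/(MTBF+MTTR) = 21651/(21651+92.4) = 0.995750
A(choke actuator) = MTBF/(MTBF+MTTR) = 7245/(7245+49.9) = 0.993160
Series availability: 0.941067 × 0.995750 × 0.993160 = 0.9307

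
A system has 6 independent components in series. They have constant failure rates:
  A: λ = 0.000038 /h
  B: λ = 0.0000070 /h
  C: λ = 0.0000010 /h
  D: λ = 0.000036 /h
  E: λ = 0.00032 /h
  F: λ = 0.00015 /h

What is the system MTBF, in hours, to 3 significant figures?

1810

Series of exponential components: λ_sys = Σ λ_i
λ_sys = 0.000038 + 0.0000070 + 0.0000010 + 0.000036 + 0.00032 + 0.00015 = 5.5200e-04 /h
MTBF = 1 / λ_sys = 1810 h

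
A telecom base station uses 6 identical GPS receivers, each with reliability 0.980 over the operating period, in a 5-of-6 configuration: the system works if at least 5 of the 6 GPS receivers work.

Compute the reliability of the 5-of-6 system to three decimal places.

0.994

R = Σ_{i=5}^{6} C(6,i) p^i (1−p)^{6−i} with p = 0.980
C(6,5)·0.980^5·0.020^1 = 0.10847
C(6,6)·0.980^6·0.020^0 = 0.88584
Sum = 0.994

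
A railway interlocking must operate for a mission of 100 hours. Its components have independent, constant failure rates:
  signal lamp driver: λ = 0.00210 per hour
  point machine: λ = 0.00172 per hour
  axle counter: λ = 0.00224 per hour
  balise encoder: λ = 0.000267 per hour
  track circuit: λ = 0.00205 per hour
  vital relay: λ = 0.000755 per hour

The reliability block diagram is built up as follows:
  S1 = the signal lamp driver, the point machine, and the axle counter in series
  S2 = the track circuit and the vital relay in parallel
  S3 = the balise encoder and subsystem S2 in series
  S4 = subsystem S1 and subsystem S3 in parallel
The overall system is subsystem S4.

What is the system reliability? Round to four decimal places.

0.9821

R(signal lamp driver) = exp(−0.00210 × 100) = 0.810584
R(point machine) = exp(−0.00172 × 100) = 0.841979
R(axle counter) = exp(−0.00224 × 100) = 0.799315
R(balise encoder) = exp(−0.000267 × 100) = 0.973653
R(track circuit) = exp(−0.00205 × 100) = 0.814647
R(vital relay) = exp(−0.000755 × 100) = 0.927280
Series (signal lamp driver, point machine, and axle counter): 0.810584 × 0.841979 × 0.799315 = 0.545528
Parallel (track circuit and vital relay): 1 − (1 − 0.814647)(1 − 0.927280) = 0.986521
Series (balise encoder and [0.986521]): 0.973653 × 0.986521 = 0.960529
Parallel ([0.545528] and [0.960529]): 1 − (1 − 0.545528)(1 − 0.960529) = 0.9821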